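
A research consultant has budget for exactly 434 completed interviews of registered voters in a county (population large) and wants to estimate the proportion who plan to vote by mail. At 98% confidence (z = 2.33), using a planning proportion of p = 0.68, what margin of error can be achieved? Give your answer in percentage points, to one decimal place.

5.2

SE(p̂) = √[p(1−p)/n] = √[0.2176/434] = 0.02239.
E = z × SE = 2.33 × 0.02239 = 0.05217, or 5.2 percentage points.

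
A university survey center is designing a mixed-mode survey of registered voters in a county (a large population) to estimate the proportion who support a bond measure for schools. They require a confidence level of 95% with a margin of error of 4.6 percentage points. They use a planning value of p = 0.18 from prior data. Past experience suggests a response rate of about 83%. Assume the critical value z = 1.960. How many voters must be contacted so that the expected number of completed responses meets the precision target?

Completed interviews needed: n₀ = 1.960² × 0.1476 / 0.046² ≈ 267.97 → 268.
At an 83% response rate, contacts needed = 268 / 0.83 ≈ 322.89 → 323.

323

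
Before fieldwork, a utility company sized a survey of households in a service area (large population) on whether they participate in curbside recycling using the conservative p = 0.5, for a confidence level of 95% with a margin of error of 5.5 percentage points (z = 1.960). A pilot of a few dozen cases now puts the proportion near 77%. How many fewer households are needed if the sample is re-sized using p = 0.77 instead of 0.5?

93

Conservative (p = 0.5): n = 1.960² × 0.25 / 0.055² ≈ 317.49 → 318.
Using p = 0.77: p(1−p) = 0.1771, so n = 1.960² × 0.1771 / 0.055² ≈ 224.91 → 225.
Reduction: 318 − 225 = 93.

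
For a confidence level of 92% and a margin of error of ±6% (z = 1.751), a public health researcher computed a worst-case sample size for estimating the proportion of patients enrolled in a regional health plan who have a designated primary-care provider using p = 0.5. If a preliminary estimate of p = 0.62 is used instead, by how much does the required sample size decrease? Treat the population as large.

12

Conservative (p = 0.5): n = 1.751² × 0.25 / 0.060² ≈ 212.92 → 213.
Using p = 0.62: p(1−p) = 0.2356, so n = 1.751² × 0.2356 / 0.060² ≈ 200.65 → 201.
Reduction: 213 − 201 = 12.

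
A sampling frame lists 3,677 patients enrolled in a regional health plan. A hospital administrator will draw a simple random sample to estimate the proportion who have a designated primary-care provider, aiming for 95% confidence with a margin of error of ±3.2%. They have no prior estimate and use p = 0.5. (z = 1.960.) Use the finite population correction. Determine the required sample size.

748

Unadjusted: n₀ = 1.960² × 0.50 × 0.50 / 0.032² ≈ 937.89, so n₀ = 938.
Finite population correction with N = 3,677: n = n₀ / (1 + (n₀−1)/N) = 938 / (1 + 937/3677) = 938 / 1.2548 ≈ 747.51.
Rounding up, n = 748.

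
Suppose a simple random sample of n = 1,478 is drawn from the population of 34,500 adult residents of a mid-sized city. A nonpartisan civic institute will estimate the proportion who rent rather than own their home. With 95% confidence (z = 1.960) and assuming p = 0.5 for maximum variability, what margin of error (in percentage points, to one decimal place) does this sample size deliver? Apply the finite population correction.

2.5

Finite-population factor: (N−n)/(N−1) = (34500−1478)/(34500−1) = 0.9572.
SE(p̂) = √[p(1−p)/n · (N−n)/(N−1)] = √[0.2500/1478 × 0.9572] = 0.01272.
E = z × SE = 1.960 × 0.01272 = 0.02494 ≈ 2.5 percentage points.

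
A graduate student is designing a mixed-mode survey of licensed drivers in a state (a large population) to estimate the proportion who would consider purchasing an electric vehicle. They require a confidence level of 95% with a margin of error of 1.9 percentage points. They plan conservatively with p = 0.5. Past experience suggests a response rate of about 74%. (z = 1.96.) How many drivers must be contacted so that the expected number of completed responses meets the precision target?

Completed interviews needed: n₀ = 1.96² × 0.2500 / 0.019² ≈ 2660.39 → 2661.
At a 74% response rate, contacts needed = 2661 / 0.74 ≈ 3595.95 → 3596.

3596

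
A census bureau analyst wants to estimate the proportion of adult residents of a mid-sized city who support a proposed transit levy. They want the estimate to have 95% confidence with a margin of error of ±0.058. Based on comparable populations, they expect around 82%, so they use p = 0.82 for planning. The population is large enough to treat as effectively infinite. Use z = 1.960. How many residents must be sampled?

With p = 0.82, p(1−p) = 0.1476.
n = z²·p(1−p)/E² = 1.960² × 0.1476 / 0.058² = 3.8416 × 0.1476 / 0.003364 ≈ 168.56.
Rounding up gives n = 169.

169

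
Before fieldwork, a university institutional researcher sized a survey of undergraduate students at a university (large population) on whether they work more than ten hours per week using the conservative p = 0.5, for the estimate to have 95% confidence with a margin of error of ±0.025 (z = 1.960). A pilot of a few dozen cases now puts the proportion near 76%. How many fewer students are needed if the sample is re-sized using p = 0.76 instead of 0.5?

415

Conservative (p = 0.5): n = 1.960² × 0.25 / 0.025² ≈ 1536.64 → 1537.
Using p = 0.76: p(1−p) = 0.1824, so n = 1.960² × 0.1824 / 0.025² ≈ 1121.13 → 1122.
Reduction: 1537 − 1122 = 415.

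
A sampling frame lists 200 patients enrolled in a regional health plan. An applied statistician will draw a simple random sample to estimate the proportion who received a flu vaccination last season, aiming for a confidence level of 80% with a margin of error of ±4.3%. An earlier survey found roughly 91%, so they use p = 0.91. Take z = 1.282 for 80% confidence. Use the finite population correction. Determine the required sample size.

Unadjusted: n₀ = 1.282² × 0.91 × 0.09 / 0.043² ≈ 72.80, so n₀ = 73.
Finite population correction with N = 200: n = n₀ / (1 + (n₀−1)/N) = 73 / (1 + 72/200) = 73 / 1.3600 ≈ 53.68.
Rounding up, n = 54.

54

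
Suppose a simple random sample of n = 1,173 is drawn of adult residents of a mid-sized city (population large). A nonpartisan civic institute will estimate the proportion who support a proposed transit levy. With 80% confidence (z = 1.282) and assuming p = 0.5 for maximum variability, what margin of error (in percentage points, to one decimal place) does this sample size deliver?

1.9

SE(p̂) = √[p(1−p)/n] = √[0.2500/1173] = 0.01460.
E = z × SE = 1.282 × 0.01460 = 0.01872, or 1.9 percentage points.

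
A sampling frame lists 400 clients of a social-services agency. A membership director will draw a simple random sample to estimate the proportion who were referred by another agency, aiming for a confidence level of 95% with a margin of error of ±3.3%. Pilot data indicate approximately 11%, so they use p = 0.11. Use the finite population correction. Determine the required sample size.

For 95% confidence, z = 1.96.
Unadjusted: n₀ = 1.96² × 0.11 × 0.89 / 0.033² ≈ 345.36, so n₀ = 346.
Finite population correction with N = 400: n = n₀ / (1 + (n₀−1)/N) = 346 / (1 + 345/400) = 346 / 1.8625 ≈ 185.77.
Rounding up, n = 186.

186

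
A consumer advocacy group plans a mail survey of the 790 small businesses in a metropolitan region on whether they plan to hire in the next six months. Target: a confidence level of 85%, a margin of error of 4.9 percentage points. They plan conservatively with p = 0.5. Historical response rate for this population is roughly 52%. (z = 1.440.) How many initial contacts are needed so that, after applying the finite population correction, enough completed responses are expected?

327

Completed interviews needed (unadjusted): n₀ = 1.440² × 0.2500 / 0.049² ≈ 215.91 → 216.
FPC for N = 790: n = 216 / (1 + 215/790) = 216 / 1.2722 ≈ 169.79 → 170.
At a 52% response rate, contacts needed = 170 / 0.52 ≈ 326.92 → 327.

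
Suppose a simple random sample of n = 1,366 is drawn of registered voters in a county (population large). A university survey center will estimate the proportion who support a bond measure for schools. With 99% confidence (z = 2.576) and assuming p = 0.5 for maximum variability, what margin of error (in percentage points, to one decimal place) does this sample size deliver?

SE(p̂) = √[p(1−p)/n] = √[0.2500/1366] = 0.01353.
E = z × SE = 2.576 × 0.01353 = 0.03485, or 3.5 percentage points.

3.5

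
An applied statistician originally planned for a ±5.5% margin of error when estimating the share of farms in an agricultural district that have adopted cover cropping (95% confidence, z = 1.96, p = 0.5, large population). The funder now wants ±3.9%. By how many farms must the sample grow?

314

At ±5.5%: n = 1.96² × 0.2500 / 0.055² ≈ 317.49 → 318.
At ±3.9%: n = 1.96² × 0.2500 / 0.039² ≈ 631.43 → 632.
Additional respondents: 632 − 318 = 314.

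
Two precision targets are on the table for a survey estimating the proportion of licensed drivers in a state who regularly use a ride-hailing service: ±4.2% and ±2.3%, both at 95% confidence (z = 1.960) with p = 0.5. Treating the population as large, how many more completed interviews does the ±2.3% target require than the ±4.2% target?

At ±4.2%: n = 1.960² × 0.2500 / 0.042² ≈ 544.44 → 545.
At ±2.3%: n = 1.960² × 0.2500 / 0.023² ≈ 1815.50 → 1816.
Additional respondents: 1816 − 545 = 1271.

1271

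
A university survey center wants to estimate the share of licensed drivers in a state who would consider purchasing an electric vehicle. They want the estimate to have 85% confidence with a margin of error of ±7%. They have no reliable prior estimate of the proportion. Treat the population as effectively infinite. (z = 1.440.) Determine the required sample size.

106

With no prior estimate, use p = 0.5, giving p(1−p) = 0.25.
n = z²·p(1−p)/E² = 1.440² × 0.2500 / 0.070² = 2.0736 × 0.2500 / 0.004900 ≈ 105.80.
Rounding up gives n = 106.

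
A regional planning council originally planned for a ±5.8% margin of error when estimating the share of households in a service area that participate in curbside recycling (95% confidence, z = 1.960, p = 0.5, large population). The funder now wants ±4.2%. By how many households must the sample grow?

At ±5.8%: n = 1.960² × 0.2500 / 0.058² ≈ 285.49 → 286.
At ±4.2%: n = 1.960² × 0.2500 / 0.042² ≈ 544.44 → 545.
Additional respondents: 545 − 286 = 259.

259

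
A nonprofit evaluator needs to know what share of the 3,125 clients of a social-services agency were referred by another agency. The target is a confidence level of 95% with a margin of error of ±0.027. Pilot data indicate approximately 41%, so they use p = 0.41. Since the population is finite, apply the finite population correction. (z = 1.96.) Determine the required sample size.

906

Unadjusted: n₀ = 1.96² × 0.41 × 0.59 / 0.027² ≈ 1274.74, so n₀ = 1275.
Finite population correction with N = 3,125: n = n₀ / (1 + (n₀−1)/N) = 1275 / (1 + 1274/3125) = 1275 / 1.4077 ≈ 905.75.
Rounding up, n = 906.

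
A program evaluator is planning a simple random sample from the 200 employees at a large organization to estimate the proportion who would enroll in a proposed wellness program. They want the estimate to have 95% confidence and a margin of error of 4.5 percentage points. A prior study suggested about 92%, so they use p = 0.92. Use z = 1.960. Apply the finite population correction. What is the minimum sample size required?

Unadjusted: n₀ = 1.960² × 0.92 × 0.08 / 0.045² ≈ 139.63, so n₀ = 140.
Finite population correction with N = 200: n = n₀ / (1 + (n₀−1)/N) = 140 / (1 + 139/200) = 140 / 1.6950 ≈ 82.60.
Rounding up, n = 83.

83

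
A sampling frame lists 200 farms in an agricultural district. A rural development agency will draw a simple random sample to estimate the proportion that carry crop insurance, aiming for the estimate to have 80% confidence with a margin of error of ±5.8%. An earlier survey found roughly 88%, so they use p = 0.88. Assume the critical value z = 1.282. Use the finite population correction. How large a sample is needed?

42

Unadjusted: n₀ = 1.282² × 0.88 × 0.12 / 0.058² ≈ 51.59, so n₀ = 52.
Finite population correction with N = 200: n = n₀ / (1 + (n₀−1)/N) = 52 / (1 + 51/200) = 52 / 1.2550 ≈ 41.43.
Rounding up, n = 42.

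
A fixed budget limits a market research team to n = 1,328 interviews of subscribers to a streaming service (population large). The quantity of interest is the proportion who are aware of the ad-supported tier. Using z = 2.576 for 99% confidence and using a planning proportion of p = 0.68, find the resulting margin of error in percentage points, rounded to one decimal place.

3.3

SE(p̂) = √[p(1−p)/n] = √[0.2176/1328] = 0.01280.
E = z × SE = 2.576 × 0.01280 = 0.03297, or 3.3 percentage points.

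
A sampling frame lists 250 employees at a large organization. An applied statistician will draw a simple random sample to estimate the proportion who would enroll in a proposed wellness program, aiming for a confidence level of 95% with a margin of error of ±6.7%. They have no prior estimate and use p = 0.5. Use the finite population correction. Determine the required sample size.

116

For 95% confidence, z = 1.960.
Unadjusted: n₀ = 1.960² × 0.50 × 0.50 / 0.067² ≈ 213.95, so n₀ = 214.
Finite population correction with N = 250: n = n₀ / (1 + (n₀−1)/N) = 214 / (1 + 213/250) = 214 / 1.8520 ≈ 115.55.
Rounding up, n = 116.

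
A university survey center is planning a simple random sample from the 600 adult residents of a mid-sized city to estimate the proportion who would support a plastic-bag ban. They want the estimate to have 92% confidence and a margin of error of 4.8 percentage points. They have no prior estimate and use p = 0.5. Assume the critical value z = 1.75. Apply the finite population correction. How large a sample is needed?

215

Unadjusted: n₀ = 1.75² × 0.50 × 0.50 / 0.048² ≈ 332.30, so n₀ = 333.
Finite population correction with N = 600: n = n₀ / (1 + (n₀−1)/N) = 333 / (1 + 332/600) = 333 / 1.5533 ≈ 214.38.
Rounding up, n = 215.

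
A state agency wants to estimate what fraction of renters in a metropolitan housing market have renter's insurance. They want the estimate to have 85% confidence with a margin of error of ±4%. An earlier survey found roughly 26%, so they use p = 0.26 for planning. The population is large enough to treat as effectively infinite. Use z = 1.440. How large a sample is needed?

With p = 0.26, p(1−p) = 0.1924.
n = z²·p(1−p)/E² = 1.440² × 0.1924 / 0.040² = 2.0736 × 0.1924 / 0.001600 ≈ 249.35.
Rounding up gives n = 250.

250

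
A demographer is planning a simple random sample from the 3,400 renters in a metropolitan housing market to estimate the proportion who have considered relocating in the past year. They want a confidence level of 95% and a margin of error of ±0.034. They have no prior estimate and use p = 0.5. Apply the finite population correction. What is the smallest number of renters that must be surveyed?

For 95% confidence, z = 1.96.
Unadjusted: n₀ = 1.96² × 0.50 × 0.50 / 0.034² ≈ 830.80, so n₀ = 831.
Finite population correction with N = 3,400: n = n₀ / (1 + (n₀−1)/N) = 831 / (1 + 830/3400) = 831 / 1.2441 ≈ 667.94.
Rounding up, n = 668.

668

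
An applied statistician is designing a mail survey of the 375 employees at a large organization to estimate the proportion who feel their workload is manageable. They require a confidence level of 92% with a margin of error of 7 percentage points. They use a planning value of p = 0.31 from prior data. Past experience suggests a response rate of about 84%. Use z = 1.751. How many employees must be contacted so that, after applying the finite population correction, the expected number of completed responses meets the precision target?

118

Completed interviews needed (unadjusted): n₀ = 1.751² × 0.2139 / 0.070² ≈ 133.84 → 134.
FPC for N = 375: n = 134 / (1 + 133/375) = 134 / 1.3547 ≈ 98.92 → 99.
At an 84% response rate, contacts needed = 99 / 0.84 ≈ 117.86 → 118.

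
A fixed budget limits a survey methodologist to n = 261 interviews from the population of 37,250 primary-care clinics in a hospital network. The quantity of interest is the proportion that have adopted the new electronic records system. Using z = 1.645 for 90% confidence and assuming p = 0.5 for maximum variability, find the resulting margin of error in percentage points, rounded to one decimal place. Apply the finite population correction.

5.1

Finite-population factor: (N−n)/(N−1) = (37250−261)/(37250−1) = 0.9930.
SE(p̂) = √[p(1−p)/n · (N−n)/(N−1)] = √[0.2500/261 × 0.9930] = 0.03084.
E = z × SE = 1.645 × 0.03084 = 0.05073 ≈ 5.1 percentage points.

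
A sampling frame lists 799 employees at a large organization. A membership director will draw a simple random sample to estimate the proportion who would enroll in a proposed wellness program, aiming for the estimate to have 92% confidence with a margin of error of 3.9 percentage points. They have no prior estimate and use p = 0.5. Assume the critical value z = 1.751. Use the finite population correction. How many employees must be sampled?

310

Unadjusted: n₀ = 1.751² × 0.50 × 0.50 / 0.039² ≈ 503.94, so n₀ = 504.
Finite population correction with N = 799: n = n₀ / (1 + (n₀−1)/N) = 504 / (1 + 503/799) = 504 / 1.6295 ≈ 309.29.
Rounding up, n = 310.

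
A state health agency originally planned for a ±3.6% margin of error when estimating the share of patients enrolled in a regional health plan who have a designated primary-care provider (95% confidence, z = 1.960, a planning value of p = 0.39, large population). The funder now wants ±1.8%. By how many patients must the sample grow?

2115

At ±3.6%: n = 1.960² × 0.2379 / 0.036² ≈ 705.18 → 706.
At ±1.8%: n = 1.960² × 0.2379 / 0.018² ≈ 2820.73 → 2821.
Additional respondents: 2821 − 706 = 2115.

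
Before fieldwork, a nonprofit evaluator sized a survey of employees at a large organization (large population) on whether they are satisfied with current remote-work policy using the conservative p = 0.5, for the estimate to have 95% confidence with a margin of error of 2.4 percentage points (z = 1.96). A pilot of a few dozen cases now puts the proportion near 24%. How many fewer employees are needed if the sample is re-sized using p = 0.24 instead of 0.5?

451

Conservative (p = 0.5): n = 1.96² × 0.25 / 0.024² ≈ 1667.36 → 1668.
Using p = 0.24: p(1−p) = 0.1824, so n = 1.96² × 0.1824 / 0.024² ≈ 1216.51 → 1217.
Reduction: 1668 − 1217 = 451.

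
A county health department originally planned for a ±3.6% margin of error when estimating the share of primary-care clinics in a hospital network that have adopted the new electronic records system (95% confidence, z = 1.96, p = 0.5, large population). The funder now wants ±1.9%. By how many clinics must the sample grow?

At ±3.6%: n = 1.96² × 0.2500 / 0.036² ≈ 741.05 → 742.
At ±1.9%: n = 1.96² × 0.2500 / 0.019² ≈ 2660.39 → 2661.
Additional respondents: 2661 − 742 = 1919.

1919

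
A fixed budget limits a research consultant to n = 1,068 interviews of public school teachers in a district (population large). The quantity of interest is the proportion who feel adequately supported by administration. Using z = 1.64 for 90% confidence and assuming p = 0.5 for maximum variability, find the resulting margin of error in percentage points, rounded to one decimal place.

2.5

SE(p̂) = √[p(1−p)/n] = √[0.2500/1068] = 0.01530.
E = z × SE = 1.64 × 0.01530 = 0.02509, or 2.5 percentage points.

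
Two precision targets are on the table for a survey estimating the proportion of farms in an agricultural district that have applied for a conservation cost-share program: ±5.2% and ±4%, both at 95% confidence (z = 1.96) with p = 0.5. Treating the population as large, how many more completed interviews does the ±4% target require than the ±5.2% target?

At ±5.2%: n = 1.96² × 0.2500 / 0.052² ≈ 355.18 → 356.
At ±4%: n = 1.96² × 0.2500 / 0.040² ≈ 600.25 → 601.
Additional respondents: 601 − 356 = 245.

245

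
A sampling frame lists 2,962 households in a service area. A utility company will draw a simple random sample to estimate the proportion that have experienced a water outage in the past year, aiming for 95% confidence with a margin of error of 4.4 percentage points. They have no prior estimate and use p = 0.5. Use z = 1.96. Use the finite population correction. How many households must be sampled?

426

Unadjusted: n₀ = 1.96² × 0.50 × 0.50 / 0.044² ≈ 496.07, so n₀ = 497.
Finite population correction with N = 2,962: n = n₀ / (1 + (n₀−1)/N) = 497 / (1 + 496/2962) = 497 / 1.1675 ≈ 425.71.
Rounding up, n = 426.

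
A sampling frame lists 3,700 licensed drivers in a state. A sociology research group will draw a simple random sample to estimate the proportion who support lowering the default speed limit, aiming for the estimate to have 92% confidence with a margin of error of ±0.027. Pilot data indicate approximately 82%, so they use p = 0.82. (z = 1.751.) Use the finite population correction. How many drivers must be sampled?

532

Unadjusted: n₀ = 1.751² × 0.82 × 0.18 / 0.027² ≈ 620.77, so n₀ = 621.
Finite population correction with N = 3,700: n = n₀ / (1 + (n₀−1)/N) = 621 / (1 + 620/3700) = 621 / 1.1676 ≈ 531.88.
Rounding up, n = 532.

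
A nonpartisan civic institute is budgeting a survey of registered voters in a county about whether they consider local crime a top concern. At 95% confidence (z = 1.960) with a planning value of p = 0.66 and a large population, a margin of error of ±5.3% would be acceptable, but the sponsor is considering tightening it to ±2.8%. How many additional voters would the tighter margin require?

At ±5.3%: n = 1.960² × 0.2244 / 0.053² ≈ 306.89 → 307.
At ±2.8%: n = 1.960² × 0.2244 / 0.028² ≈ 1099.56 → 1100.
Additional respondents: 1100 − 307 = 793.

793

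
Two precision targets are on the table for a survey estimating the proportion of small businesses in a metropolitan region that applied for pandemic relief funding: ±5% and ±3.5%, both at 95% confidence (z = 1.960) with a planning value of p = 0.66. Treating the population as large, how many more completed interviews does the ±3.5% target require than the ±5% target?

359

At ±5%: n = 1.960² × 0.2244 / 0.050² ≈ 344.82 → 345.
At ±3.5%: n = 1.960² × 0.2244 / 0.035² ≈ 703.72 → 704.
Additional respondents: 704 − 345 = 359.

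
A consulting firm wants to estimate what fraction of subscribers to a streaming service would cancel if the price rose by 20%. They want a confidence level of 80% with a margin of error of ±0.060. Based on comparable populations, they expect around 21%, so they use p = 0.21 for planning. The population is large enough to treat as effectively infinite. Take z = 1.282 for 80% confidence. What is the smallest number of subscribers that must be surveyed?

76

With p = 0.21, p(1−p) = 0.1659.
n = z²·p(1−p)/E² = 1.282² × 0.1659 / 0.060² = 1.6435 × 0.1659 / 0.003600 ≈ 75.74.
Rounding up gives n = 76.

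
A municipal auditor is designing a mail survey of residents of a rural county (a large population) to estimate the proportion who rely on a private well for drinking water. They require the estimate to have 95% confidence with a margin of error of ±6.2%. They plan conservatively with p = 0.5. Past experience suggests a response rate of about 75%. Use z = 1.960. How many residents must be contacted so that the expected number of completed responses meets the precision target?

334

Completed interviews needed: n₀ = 1.960² × 0.2500 / 0.062² ≈ 249.84 → 250.
At a 75% response rate, contacts needed = 250 / 0.75 ≈ 333.33 → 334.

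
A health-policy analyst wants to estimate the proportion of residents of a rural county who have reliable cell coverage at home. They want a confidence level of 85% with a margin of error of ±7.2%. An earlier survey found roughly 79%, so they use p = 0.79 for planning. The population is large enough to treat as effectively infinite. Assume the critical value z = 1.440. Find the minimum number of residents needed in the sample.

67

With p = 0.79, p(1−p) = 0.1659.
n = z²·p(1−p)/E² = 1.440² × 0.1659 / 0.072² = 2.0736 × 0.1659 / 0.005184 ≈ 66.36.
Rounding up gives n = 67.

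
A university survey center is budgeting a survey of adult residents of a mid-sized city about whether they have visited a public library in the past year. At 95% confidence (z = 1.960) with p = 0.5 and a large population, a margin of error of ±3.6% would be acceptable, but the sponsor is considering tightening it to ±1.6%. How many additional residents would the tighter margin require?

3010

At ±3.6%: n = 1.960² × 0.2500 / 0.036² ≈ 741.05 → 742.
At ±1.6%: n = 1.960² × 0.2500 / 0.016² ≈ 3751.56 → 3752.
Additional respondents: 3752 − 742 = 3010.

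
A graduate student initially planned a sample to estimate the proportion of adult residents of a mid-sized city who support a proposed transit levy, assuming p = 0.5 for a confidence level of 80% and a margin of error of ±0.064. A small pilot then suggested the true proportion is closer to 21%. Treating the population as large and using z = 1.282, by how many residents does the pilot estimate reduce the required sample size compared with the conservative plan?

Conservative (p = 0.5): n = 1.282² × 0.25 / 0.064² ≈ 100.31 → 101.
Using p = 0.21: p(1−p) = 0.1659, so n = 1.282² × 0.1659 / 0.064² ≈ 66.57 → 67.
Reduction: 101 − 67 = 34.

34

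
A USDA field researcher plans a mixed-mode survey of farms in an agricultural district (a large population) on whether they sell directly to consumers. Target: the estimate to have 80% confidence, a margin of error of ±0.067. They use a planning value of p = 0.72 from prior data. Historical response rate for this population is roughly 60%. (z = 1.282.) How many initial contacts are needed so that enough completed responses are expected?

124

Completed interviews needed: n₀ = 1.282² × 0.2016 / 0.067² ≈ 73.81 → 74.
At a 60% response rate, contacts needed = 74 / 0.60 ≈ 123.33 → 124.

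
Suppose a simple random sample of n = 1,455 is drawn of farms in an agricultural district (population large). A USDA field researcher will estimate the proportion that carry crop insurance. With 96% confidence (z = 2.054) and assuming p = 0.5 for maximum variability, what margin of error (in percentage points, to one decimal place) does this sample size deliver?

2.7

SE(p̂) = √[p(1−p)/n] = √[0.2500/1455] = 0.01311.
E = z × SE = 2.054 × 0.01311 = 0.02692, or 2.7 percentage points.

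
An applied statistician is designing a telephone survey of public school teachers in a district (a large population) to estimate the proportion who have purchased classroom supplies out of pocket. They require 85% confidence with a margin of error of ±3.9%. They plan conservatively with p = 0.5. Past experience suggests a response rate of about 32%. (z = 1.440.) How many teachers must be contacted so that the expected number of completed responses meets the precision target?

Completed interviews needed: n₀ = 1.440² × 0.2500 / 0.039² ≈ 340.83 → 341.
At a 32% response rate, contacts needed = 341 / 0.32 ≈ 1065.62 → 1066.

1066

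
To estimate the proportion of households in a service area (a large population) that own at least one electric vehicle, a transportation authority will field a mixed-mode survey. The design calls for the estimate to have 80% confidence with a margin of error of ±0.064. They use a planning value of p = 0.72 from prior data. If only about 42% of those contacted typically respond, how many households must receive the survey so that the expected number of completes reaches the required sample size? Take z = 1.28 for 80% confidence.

Completed interviews needed: n₀ = 1.28² × 0.2016 / 0.064² ≈ 80.64 → 81.
At a 42% response rate, contacts needed = 81 / 0.42 ≈ 192.86 → 193.

193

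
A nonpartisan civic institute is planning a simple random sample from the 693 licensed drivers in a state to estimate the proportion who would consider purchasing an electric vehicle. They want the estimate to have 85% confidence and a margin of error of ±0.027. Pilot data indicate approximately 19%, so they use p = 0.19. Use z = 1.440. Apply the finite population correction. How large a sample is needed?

Unadjusted: n₀ = 1.440² × 0.19 × 0.81 / 0.027² ≈ 437.76, so n₀ = 438.
Finite population correction with N = 693: n = n₀ / (1 + (n₀−1)/N) = 438 / (1 + 437/693) = 438 / 1.6306 ≈ 268.61.
Rounding up, n = 269.

269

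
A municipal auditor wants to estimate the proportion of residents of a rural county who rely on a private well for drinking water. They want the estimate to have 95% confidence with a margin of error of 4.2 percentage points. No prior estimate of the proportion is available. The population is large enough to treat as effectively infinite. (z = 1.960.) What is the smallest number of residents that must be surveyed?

545

With no prior estimate, use p = 0.5, giving p(1−p) = 0.25.
n = z²·p(1−p)/E² = 1.960² × 0.2500 / 0.042² = 3.8416 × 0.2500 / 0.001764 ≈ 544.44.
Rounding up gives n = 545.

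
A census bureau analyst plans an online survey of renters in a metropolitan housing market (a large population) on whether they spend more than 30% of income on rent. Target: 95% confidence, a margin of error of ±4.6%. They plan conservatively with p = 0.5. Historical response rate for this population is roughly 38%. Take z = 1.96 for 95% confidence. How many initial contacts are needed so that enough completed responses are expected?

Completed interviews needed: n₀ = 1.96² × 0.2500 / 0.046² ≈ 453.88 → 454.
At a 38% response rate, contacts needed = 454 / 0.38 ≈ 1194.74 → 1195.

1195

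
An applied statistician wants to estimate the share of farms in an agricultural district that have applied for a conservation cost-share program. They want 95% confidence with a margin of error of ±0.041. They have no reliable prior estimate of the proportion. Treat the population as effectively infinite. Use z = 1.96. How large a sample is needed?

572

With no prior estimate, use p = 0.5, giving p(1−p) = 0.25.
n = z²·p(1−p)/E² = 1.96² × 0.2500 / 0.041² = 3.8416 × 0.2500 / 0.001681 ≈ 571.33.
Rounding up gives n = 572.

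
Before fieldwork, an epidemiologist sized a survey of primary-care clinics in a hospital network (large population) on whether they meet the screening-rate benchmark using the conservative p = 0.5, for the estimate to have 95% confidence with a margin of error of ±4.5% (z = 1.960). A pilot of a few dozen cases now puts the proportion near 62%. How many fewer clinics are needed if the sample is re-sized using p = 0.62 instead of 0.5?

28

Conservative (p = 0.5): n = 1.960² × 0.25 / 0.045² ≈ 474.27 → 475.
Using p = 0.62: p(1−p) = 0.2356, so n = 1.960² × 0.2356 / 0.045² ≈ 446.95 → 447.
Reduction: 475 − 447 = 28.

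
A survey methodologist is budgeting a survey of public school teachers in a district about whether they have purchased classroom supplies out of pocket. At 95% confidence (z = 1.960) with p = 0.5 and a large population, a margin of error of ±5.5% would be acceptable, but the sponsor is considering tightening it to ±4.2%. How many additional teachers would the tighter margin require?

At ±5.5%: n = 1.960² × 0.2500 / 0.055² ≈ 317.49 → 318.
At ±4.2%: n = 1.960² × 0.2500 / 0.042² ≈ 544.44 → 545.
Additional respondents: 545 − 318 = 227.

227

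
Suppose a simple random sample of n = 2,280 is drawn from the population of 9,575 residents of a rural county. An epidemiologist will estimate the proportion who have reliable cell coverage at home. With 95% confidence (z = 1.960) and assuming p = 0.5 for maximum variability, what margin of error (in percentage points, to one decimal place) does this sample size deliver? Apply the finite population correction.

1.8

Finite-population factor: (N−n)/(N−1) = (9575−2280)/(9575−1) = 0.7620.
SE(p̂) = √[p(1−p)/n · (N−n)/(N−1)] = √[0.2500/2280 × 0.7620] = 0.00914.
E = z × SE = 1.960 × 0.00914 = 0.01792 ≈ 1.8 percentage points.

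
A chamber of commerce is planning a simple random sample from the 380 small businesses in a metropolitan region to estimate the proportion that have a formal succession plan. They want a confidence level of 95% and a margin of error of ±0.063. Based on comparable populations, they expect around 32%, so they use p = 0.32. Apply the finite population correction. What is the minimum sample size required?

136

For 95% confidence, z = 1.960.
Unadjusted: n₀ = 1.960² × 0.32 × 0.68 / 0.063² ≈ 210.62, so n₀ = 211.
Finite population correction with N = 380: n = n₀ / (1 + (n₀−1)/N) = 211 / (1 + 210/380) = 211 / 1.5526 ≈ 135.90.
Rounding up, n = 136.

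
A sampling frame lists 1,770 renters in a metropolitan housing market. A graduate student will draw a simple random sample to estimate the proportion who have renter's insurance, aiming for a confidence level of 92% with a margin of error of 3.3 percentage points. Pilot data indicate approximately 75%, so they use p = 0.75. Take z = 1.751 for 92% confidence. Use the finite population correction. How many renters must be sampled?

407

Unadjusted: n₀ = 1.751² × 0.75 × 0.25 / 0.033² ≈ 527.89, so n₀ = 528.
Finite population correction with N = 1,770: n = n₀ / (1 + (n₀−1)/N) = 528 / (1 + 527/1770) = 528 / 1.2977 ≈ 406.86.
Rounding up, n = 407.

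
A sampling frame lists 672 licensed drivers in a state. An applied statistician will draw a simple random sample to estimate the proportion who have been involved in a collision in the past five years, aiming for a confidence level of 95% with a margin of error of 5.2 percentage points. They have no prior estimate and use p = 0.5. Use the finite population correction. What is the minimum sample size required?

For 95% confidence, z = 1.96.
Unadjusted: n₀ = 1.96² × 0.50 × 0.50 / 0.052² ≈ 355.18, so n₀ = 356.
Finite population correction with N = 672: n = n₀ / (1 + (n₀−1)/N) = 356 / (1 + 355/672) = 356 / 1.5283 ≈ 232.94.
Rounding up, n = 233.

233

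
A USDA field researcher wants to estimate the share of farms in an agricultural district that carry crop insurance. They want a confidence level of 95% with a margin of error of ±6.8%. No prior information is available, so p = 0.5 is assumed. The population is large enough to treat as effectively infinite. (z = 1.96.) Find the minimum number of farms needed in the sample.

With p = 0.5, p(1−p) = 0.25.
n = z²·p(1−p)/E² = 1.96² × 0.2500 / 0.068² = 3.8416 × 0.2500 / 0.004624 ≈ 207.70.
Rounding up gives n = 208.

208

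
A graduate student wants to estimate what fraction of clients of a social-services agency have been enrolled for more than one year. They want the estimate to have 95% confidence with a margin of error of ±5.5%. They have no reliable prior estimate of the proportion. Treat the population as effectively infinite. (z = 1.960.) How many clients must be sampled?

With no prior estimate, use p = 0.5, giving p(1−p) = 0.25.
n = z²·p(1−p)/E² = 1.960² × 0.2500 / 0.055² = 3.8416 × 0.2500 / 0.003025 ≈ 317.49.
Rounding up gives n = 318.

318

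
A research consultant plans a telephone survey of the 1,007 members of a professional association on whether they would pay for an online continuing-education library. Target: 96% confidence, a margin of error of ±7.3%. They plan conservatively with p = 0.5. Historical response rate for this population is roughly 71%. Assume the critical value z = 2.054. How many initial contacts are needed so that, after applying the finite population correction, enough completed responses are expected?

Completed interviews needed (unadjusted): n₀ = 2.054² × 0.2500 / 0.073² ≈ 197.92 → 198.
FPC for N = 1,007: n = 198 / (1 + 197/1007) = 198 / 1.1956 ≈ 165.60 → 166.
At a 71% response rate, contacts needed = 166 / 0.71 ≈ 233.80 → 234.

234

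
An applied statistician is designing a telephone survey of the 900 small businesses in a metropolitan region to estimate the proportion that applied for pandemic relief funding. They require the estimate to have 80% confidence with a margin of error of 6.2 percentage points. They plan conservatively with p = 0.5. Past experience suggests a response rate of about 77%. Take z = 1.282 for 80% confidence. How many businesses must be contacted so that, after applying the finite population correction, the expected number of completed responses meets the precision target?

Completed interviews needed (unadjusted): n₀ = 1.282² × 0.2500 / 0.062² ≈ 106.89 → 107.
FPC for N = 900: n = 107 / (1 + 106/900) = 107 / 1.1178 ≈ 95.73 → 96.
At a 77% response rate, contacts needed = 96 / 0.77 ≈ 124.68 → 125.

125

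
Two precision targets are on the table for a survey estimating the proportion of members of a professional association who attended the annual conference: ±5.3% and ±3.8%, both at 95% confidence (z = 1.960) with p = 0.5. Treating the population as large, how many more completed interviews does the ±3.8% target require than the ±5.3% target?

324

At ±5.3%: n = 1.960² × 0.2500 / 0.053² ≈ 341.90 → 342.
At ±3.8%: n = 1.960² × 0.2500 / 0.038² ≈ 665.10 → 666.
Additional respondents: 666 − 342 = 324.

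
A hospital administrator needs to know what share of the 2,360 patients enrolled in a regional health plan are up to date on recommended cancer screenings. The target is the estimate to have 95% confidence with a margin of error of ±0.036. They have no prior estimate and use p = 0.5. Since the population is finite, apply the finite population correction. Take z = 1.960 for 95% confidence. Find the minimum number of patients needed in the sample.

565

Unadjusted: n₀ = 1.960² × 0.50 × 0.50 / 0.036² ≈ 741.05, so n₀ = 742.
Finite population correction with N = 2,360: n = n₀ / (1 + (n₀−1)/N) = 742 / (1 + 741/2360) = 742 / 1.3140 ≈ 564.70.
Rounding up, n = 565.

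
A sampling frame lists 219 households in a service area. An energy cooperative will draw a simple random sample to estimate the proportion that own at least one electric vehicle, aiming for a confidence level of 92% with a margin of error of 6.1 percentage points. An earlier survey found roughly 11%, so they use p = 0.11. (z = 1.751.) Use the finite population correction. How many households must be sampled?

Unadjusted: n₀ = 1.751² × 0.11 × 0.89 / 0.061² ≈ 80.67, so n₀ = 81.
Finite population correction with N = 219: n = n₀ / (1 + (n₀−1)/N) = 81 / (1 + 80/219) = 81 / 1.3653 ≈ 59.33.
Rounding up, n = 60.

60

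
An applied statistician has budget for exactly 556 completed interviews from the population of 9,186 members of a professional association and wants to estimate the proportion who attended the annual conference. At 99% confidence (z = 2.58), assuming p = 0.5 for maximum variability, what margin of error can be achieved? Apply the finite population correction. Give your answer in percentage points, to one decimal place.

Finite-population factor: (N−n)/(N−1) = (9186−556)/(9186−1) = 0.9396.
SE(p̂) = √[p(1−p)/n · (N−n)/(N−1)] = √[0.2500/556 × 0.9396] = 0.02055.
E = z × SE = 2.58 × 0.02055 = 0.05303 ≈ 5.3 percentage points.

5.3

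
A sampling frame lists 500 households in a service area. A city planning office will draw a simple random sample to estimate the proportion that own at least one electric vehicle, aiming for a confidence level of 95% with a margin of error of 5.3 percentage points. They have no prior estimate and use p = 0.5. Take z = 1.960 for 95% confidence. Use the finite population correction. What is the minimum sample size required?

Unadjusted: n₀ = 1.960² × 0.50 × 0.50 / 0.053² ≈ 341.90, so n₀ = 342.
Finite population correction with N = 500: n = n₀ / (1 + (n₀−1)/N) = 342 / (1 + 341/500) = 342 / 1.6820 ≈ 203.33.
Rounding up, n = 204.

204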